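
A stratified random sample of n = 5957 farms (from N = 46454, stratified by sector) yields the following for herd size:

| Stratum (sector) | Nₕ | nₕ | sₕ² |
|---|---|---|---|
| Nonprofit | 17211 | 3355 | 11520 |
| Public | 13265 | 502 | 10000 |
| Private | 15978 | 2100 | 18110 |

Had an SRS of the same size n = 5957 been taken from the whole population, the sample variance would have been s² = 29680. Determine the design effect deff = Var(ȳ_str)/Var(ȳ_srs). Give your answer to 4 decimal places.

Var(ȳ_str) = Σ Wₕ²(1−fₕ)sₕ²/nₕ with Wₕ = Nₕ/46454:
  Nonprofit: (17211/46454)²·(1−3355/17211)·11520/3355 = 0.37945275
  Public: (13265/46454)²·(1−502/13265)·10000/502 = 1.562824
  Private: (15978/46454)²·(1−2100/15978)·18110/2100 = 0.88613976
  → Var(ȳ_str) = 2.8284165.
Var(ȳ_srs) = (1 − 5957/46454)·29680/5957 = 4.3434621.
deff = 2.8284165 / 4.3434621 = 0.6512.

0.6512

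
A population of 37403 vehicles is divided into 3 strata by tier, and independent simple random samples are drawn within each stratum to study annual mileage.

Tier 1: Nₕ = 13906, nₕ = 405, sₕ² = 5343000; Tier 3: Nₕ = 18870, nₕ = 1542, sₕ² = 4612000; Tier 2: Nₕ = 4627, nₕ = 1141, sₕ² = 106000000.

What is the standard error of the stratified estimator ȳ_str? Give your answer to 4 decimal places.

59.5031

Var(ȳ_str) = Σₕ Wₕ²(1 − fₕ)sₕ²/nₕ with Wₕ = Nₕ/N, N = 37403.
Tier 1: Wₕ = 0.37178836; term = 0.37178836²·(1 − 0.02912412)·5343000/405 = 1770.4572.
Tier 3: Wₕ = 0.50450499; term = 0.50450499²·(1 − 0.08171701)·4612000/1542 = 699.05668.
Tier 2: Wₕ = 0.12370665; term = 0.12370665²·(1 − 0.24659607)·106000000/1141 = 1071.1104.
Sum = 3540.6243.
SE = √(3540.6243) = 59.5031.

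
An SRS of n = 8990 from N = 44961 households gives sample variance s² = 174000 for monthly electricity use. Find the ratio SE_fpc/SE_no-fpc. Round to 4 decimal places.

0.8945

f = n/N = 8990/44961 = 0.19995107.
SE_no-fpc = √(s²/n) = 4.3994135; SE_fpc = √((1−f)s²/n) = 3.9350754.
Ratio = √(1−f) = 0.89445454.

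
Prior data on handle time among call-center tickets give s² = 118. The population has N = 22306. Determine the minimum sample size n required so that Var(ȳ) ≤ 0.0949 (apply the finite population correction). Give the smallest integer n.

1178

Without fpc, n₀ = s²/D = 118/0.0949 = 1243.4141.
With fpc, (1 − n/N)·s²/n ≤ D requires n ≥ n₀/(1 + n₀/N) = 1243.4141/(1 + 1243.4141/22306) = 1177.7616.
Rounding up, n = 1178.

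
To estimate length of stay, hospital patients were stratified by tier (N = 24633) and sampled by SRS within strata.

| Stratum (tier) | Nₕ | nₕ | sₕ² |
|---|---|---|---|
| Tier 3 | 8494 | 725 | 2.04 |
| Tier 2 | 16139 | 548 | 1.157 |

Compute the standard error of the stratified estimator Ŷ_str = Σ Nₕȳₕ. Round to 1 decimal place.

Var(Ŷ_str) = Σₕ Nₕ²(1 − fₕ)sₕ²/nₕ.
Tier 3: 8494²·(1 − 725/8494)·2.04/725 = 185681.89.
Tier 2: 16139²·(1 − 548/16139)·1.157/548 = 531255.44.
Sum = 716937.33.
SE = √(716937.33) = 846.7.

846.7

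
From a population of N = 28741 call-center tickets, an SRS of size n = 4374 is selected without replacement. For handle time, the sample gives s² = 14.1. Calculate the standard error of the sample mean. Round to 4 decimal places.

0.0523

Under SRS without replacement, Var(ȳ) = (1 − f)·s²/n with f = n/N = 4374/28741 = 0.15218677.
Var(ȳ) = (1 − 0.15218677)·14.1/4374 = 0.84781323·0.003223594 = 0.0027330056.
SE(ȳ) = √(0.0027330056) = 0.0523.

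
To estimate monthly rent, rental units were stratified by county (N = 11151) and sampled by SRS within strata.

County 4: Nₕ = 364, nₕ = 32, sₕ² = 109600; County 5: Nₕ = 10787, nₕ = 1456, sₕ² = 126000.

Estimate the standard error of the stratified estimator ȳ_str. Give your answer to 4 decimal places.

Var(ȳ_str) = Σₕ Wₕ²(1 − fₕ)sₕ²/nₕ with Wₕ = Nₕ/N, N = 11151.
County 4: Wₕ = 0.03264281; term = 0.03264281²·(1 − 0.08791209)·109600/32 = 3.3286828.
County 5: Wₕ = 0.96735719; term = 0.96735719²·(1 − 0.13497729)·126000/1456 = 70.050366.
Sum = 73.379049.
SE = √(73.379049) = 8.5662.

8.5662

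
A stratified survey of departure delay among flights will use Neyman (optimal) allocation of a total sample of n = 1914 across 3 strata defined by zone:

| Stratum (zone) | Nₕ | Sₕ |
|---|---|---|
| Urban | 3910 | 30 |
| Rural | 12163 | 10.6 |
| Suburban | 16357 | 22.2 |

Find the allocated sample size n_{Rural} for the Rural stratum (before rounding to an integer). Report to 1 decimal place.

405.0

Neyman allocation: nₕ = n·NₕSₕ / Σⱼ NⱼSⱼ.
Σ NⱼSⱼ = 3910·30 + 12163·10.6 + 16357·22.2 = 609353.2.
n_{Rural} = 1914·12163·10.6 / 609353.2 = 405.0.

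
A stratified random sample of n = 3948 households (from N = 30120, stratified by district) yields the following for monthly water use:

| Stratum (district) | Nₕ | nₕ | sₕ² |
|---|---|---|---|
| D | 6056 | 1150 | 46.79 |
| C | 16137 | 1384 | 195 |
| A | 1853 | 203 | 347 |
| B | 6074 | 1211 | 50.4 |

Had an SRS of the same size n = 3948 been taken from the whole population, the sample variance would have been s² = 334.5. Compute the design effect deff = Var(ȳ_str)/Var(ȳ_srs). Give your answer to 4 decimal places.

Var(ȳ_str) = Σ Wₕ²(1−fₕ)sₕ²/nₕ with Wₕ = Nₕ/30120:
  D: (6056/30120)²·(1−1150/6056)·46.79/1150 = 0.0013324738
  C: (16137/30120)²·(1−1384/16137)·195/1384 = 0.036973599
  A: (1853/30120)²·(1−203/1853)·347/203 = 0.0057608009
  B: (6074/30120)²·(1−1211/6074)·50.4/1211 = 0.0013550506
  → Var(ȳ_str) = 0.045421924.
Var(ȳ_srs) = (1 − 3948/30120)·334.5/3948 = 0.073620866.
deff = 0.045421924 / 0.073620866 = 0.6170.

0.6170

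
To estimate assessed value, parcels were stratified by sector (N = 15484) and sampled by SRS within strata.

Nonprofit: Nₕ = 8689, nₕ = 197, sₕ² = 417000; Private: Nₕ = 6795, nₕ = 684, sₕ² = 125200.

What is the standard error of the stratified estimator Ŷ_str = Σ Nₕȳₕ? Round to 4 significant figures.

404700

Var(Ŷ_str) = Σₕ Nₕ²(1 − fₕ)sₕ²/nₕ.
Nonprofit: 8689²·(1 − 197/8689)·417000/197 = 1.561887 × 10^11.
Private: 6795²·(1 − 684/6795)·125200/684 = 7.6006367 × 10^9.
Sum = 1.6378934 × 10^11.
SE = √(1.6378934 × 10^11) = 404700.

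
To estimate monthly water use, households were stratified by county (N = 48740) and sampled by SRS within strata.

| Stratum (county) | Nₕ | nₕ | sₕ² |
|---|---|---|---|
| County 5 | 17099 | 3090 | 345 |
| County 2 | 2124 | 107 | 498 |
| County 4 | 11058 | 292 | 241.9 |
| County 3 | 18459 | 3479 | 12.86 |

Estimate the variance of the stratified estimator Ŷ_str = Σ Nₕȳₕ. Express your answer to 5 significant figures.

1.4633 × 10^8

Var(Ŷ_str) = Σₕ Nₕ²(1 − fₕ)sₕ²/nₕ.
County 5: 17099²·(1 − 3090/17099)·345/3090 = 2.6744745 × 10^7.
County 2: 2124²·(1 − 107/2124)·498/107 = 1.9939119 × 10^7.
County 4: 11058²·(1 − 292/11058)·241.9/292 = 9.862431 × 10^7.
County 3: 18459²·(1 − 3479/18459)·12.86/3479 = 1.0221309 × 10^6.
Sum = 1.463303 × 10^8.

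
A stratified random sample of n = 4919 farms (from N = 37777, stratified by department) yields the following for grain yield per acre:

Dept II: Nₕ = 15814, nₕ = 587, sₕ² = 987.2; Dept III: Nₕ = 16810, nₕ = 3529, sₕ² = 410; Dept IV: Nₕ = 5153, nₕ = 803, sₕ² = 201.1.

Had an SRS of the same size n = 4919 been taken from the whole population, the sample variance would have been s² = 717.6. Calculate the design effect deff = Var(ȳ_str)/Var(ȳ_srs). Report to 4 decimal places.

2.4106

Var(ȳ_str) = Σ Wₕ²(1−fₕ)sₕ²/nₕ with Wₕ = Nₕ/37777:
  Dept II: (15814/37777)²·(1−587/15814)·987.2/587 = 0.28377112
  Dept III: (16810/37777)²·(1−3529/16810)·410/3529 = 0.018175056
  Dept IV: (5153/37777)²·(1−803/5153)·201.1/803 = 0.0039336072
  → Var(ȳ_str) = 0.30587978.
Var(ȳ_srs) = (1 − 4919/37777)·717.6/4919 = 0.12688762.
deff = 0.30587978 / 0.12688762 = 2.4106.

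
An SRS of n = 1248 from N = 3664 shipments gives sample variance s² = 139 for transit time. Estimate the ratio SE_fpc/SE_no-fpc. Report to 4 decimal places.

f = n/N = 1248/3664 = 0.34061135.
SE_no-fpc = √(s²/n) = 0.33373373; SE_fpc = √((1−f)s²/n) = 0.27100097.
Ratio = √(1−f) = 0.81202749.

0.8120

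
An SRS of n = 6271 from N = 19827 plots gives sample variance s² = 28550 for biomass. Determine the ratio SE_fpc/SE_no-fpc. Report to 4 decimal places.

f = n/N = 6271/19827 = 0.31628587.
SE_no-fpc = √(s²/n) = 2.1337064; SE_fpc = √((1−f)s²/n) = 1.764298.
Ratio = √(1−f) = 0.82687008.

0.8269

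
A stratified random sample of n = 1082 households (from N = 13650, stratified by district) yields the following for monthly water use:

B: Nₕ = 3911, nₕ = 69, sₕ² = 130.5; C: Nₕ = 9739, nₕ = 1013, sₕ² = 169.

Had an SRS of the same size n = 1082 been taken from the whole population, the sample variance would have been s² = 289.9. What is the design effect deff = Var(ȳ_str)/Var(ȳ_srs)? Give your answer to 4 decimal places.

0.9267

Var(ȳ_str) = Σ Wₕ²(1−fₕ)sₕ²/nₕ with Wₕ = Nₕ/13650:
  B: (3911/13650)²·(1−69/3911)·130.5/69 = 0.15252509
  C: (9739/13650)²·(1−1013/9739)·169/1013 = 0.076092444
  → Var(ȳ_str) = 0.22861753.
Var(ȳ_srs) = (1 − 1082/13650)·289.9/1082 = 0.24669166.
deff = 0.22861753 / 0.24669166 = 0.9267.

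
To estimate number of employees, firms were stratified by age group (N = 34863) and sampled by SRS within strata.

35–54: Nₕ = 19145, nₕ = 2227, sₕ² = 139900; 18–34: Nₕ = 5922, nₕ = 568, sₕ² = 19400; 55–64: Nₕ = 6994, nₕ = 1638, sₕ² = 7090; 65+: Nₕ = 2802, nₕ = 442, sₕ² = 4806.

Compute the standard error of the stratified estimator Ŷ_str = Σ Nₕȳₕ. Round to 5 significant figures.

Var(Ŷ_str) = Σₕ Nₕ²(1 − fₕ)sₕ²/nₕ.
35–54: 19145²·(1 − 2227/19145)·139900/2227 = 2.034707 × 10^10.
18–34: 5922²·(1 − 568/5922)·19400/568 = 1.0829294 × 10^9.
55–64: 6994²·(1 − 1638/6994)·7090/1638 = 1.6214312 × 10^8.
65+: 2802²·(1 − 442/2802)·4806/442 = 7.1902109 × 10^7.
Sum = 2.1664045 × 10^10.
SE = √(2.1664045 × 10^10) = 147190.

147190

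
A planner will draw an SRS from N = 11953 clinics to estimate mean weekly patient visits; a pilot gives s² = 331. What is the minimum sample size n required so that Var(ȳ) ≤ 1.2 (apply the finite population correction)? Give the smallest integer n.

270

Without fpc, n₀ = s²/D = 331/1.2 = 275.8333.
With fpc, (1 − n/N)·s²/n ≤ D requires n ≥ n₀/(1 + n₀/N) = 275.8333/(1 + 275.8333/11953) = 269.6116.
Rounding up, n = 270.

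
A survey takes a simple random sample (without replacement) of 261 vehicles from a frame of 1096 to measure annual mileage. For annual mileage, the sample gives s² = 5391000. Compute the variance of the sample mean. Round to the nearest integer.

Under SRS without replacement, Var(ȳ) = (1 − f)·s²/n with f = n/N = 261/1096 = 0.23813869.
Var(ȳ) = (1 − 0.23813869)·5391000/261 = 0.76186131·20655.172 = 15736.377.

15736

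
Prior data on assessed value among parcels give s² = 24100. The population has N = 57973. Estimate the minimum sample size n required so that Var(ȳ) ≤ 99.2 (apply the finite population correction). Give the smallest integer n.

Without fpc, n₀ = s²/D = 24100/99.2 = 242.9435.
With fpc, (1 − n/N)·s²/n ≤ D requires n ≥ n₀/(1 + n₀/N) = 242.9435/(1 + 242.9435/57973) = 241.9297.
Rounding up, n = 242.

242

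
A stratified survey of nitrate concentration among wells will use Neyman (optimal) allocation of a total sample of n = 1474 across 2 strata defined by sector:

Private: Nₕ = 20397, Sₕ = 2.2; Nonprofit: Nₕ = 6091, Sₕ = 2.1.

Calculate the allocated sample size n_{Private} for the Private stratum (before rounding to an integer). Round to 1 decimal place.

Neyman allocation: nₕ = n·NₕSₕ / Σⱼ NⱼSⱼ.
Σ NⱼSⱼ = 20397·2.2 + 6091·2.1 = 57664.5.
n_{Private} = 1474·20397·2.2 / 57664.5 = 1147.0.

1147.0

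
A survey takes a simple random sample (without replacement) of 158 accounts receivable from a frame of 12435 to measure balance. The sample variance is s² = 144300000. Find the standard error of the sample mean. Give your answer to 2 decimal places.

Under SRS without replacement, Var(ȳ) = (1 − f)·s²/n with f = n/N = 158/12435 = 0.01270607.
Var(ȳ) = (1 − 0.01270607)·144300000/158 = 0.98729393·913291.14 = 901686.8.
SE(ȳ) = √(901686.8) = 949.57.

949.57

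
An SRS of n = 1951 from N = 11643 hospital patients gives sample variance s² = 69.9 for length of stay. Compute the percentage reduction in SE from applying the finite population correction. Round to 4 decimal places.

8.7623

f = n/N = 1951/11643 = 0.16756850.
SE_no-fpc = √(s²/n) = 0.18928228; SE_fpc = √((1−f)s²/n) = 0.17269677.
Ratio = √(1−f) = 0.91237684. Reduction = 100·(1 − 0.91237684) = 8.7623%.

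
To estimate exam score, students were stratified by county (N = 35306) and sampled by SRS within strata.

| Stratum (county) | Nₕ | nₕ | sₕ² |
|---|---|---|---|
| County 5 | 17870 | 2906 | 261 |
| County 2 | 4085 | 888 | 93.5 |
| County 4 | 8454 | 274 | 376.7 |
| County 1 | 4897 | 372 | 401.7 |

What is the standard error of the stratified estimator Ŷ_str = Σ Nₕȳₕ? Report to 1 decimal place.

12016.4

Var(Ŷ_str) = Σₕ Nₕ²(1 − fₕ)sₕ²/nₕ.
County 5: 17870²·(1 − 2906/17870)·261/2906 = 2.4016911 × 10^7.
County 2: 4085²·(1 − 888/4085)·93.5/888 = 1.375097 × 10^6.
County 4: 8454²·(1 − 274/8454)·376.7/274 = 9.5073746 × 10^7.
County 1: 4897²·(1 − 372/4897)·401.7/372 = 2.3928065 × 10^7.
Sum = 1.4439382 × 10^8.
SE = √(1.4439382 × 10^8) = 12016.4.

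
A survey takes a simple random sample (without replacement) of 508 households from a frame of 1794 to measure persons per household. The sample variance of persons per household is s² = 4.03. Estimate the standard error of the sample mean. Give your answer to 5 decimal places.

Under SRS without replacement, Var(ȳ) = (1 − f)·s²/n with f = n/N = 508/1794 = 0.28316611.
Var(ȳ) = (1 − 0.28316611)·4.03/508 = 0.71683389·0.0079330709 = 0.0056866941.
SE(ȳ) = √(0.0056866941) = 0.07541.

0.07541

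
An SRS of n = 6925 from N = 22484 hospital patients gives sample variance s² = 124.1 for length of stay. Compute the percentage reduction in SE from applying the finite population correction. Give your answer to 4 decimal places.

16.8133

f = n/N = 6925/22484 = 0.30799680.
SE_no-fpc = √(s²/n) = 0.13386776; SE_fpc = √((1−f)s²/n) = 0.11136021.
Ratio = √(1−f) = 0.83186730. Reduction = 100·(1 − 0.83186730) = 16.8133%.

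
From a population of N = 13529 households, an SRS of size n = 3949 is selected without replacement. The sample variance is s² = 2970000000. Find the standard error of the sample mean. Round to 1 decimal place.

Under SRS without replacement, Var(ȳ) = (1 − f)·s²/n with f = n/N = 3949/13529 = 0.29189149.
Var(ȳ) = (1 − 0.29189149)·2970000000/3949 = 0.70810851·752089.14 = 532560.72.
SE(ȳ) = √(532560.72) = 729.8.

729.8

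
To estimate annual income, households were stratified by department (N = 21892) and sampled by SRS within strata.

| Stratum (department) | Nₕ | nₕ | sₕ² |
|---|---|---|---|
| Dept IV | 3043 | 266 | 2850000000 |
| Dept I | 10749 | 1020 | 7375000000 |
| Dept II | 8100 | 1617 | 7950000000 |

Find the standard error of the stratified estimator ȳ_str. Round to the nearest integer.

1518

Var(ȳ_str) = Σₕ Wₕ²(1 − fₕ)sₕ²/nₕ with Wₕ = Nₕ/N, N = 21892.
Dept IV: Wₕ = 0.13900055; term = 0.13900055²·(1 − 0.08741374)·2850000000/266 = 188916.62.
Dept I: Wₕ = 0.49100128; term = 0.49100128²·(1 − 0.09489255)·7375000000/1020 = 1.5777102 × 10^6.
Dept II: Wₕ = 0.36999817; term = 0.36999817²·(1 − 0.19962963)·7950000000/1617 = 538700.37.
Sum = 2.3053272 × 10^6.
SE = √(2.3053272 × 10^6) = 1518.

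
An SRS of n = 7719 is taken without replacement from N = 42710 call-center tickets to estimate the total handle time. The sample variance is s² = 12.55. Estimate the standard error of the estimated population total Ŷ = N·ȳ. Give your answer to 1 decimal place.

1558.8

Var(Ŷ) = N²·Var(ȳ) = N²·(1 − n/N)·s²/n.
f = 7719/42710 = 0.18073051; Var(ȳ) = 0.81926949·12.55/7719 = 0.0013320161.
Var(Ŷ) = 42710² · 0.0013320161 = 2.4297893 × 10^6.
SE(Ŷ) = √(2.4297893 × 10^6) = 1558.8.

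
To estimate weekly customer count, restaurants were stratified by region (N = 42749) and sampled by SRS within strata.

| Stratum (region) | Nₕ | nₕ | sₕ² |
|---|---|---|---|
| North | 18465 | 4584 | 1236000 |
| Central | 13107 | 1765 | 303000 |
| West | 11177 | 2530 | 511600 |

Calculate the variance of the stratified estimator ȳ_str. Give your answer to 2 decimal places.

Var(ȳ_str) = Σₕ Wₕ²(1 − fₕ)sₕ²/nₕ with Wₕ = Nₕ/N, N = 42749.
North: Wₕ = 0.43193993; term = 0.43193993²·(1 − 0.24825345)·1236000/4584 = 37.81743.
Central: Wₕ = 0.30660366; term = 0.30660366²·(1 − 0.13466087)·303000/1765 = 13.964936.
West: Wₕ = 0.26145641; term = 0.26145641²·(1 − 0.22635770)·511600/2530 = 10.694212.
Sum = 62.476578.

62.48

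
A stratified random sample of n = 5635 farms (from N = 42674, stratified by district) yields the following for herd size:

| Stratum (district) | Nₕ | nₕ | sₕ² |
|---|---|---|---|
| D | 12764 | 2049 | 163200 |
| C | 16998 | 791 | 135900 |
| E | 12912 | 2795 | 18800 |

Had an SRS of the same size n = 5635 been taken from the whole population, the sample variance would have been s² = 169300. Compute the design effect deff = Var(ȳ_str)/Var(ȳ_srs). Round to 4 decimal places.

1.2446

Var(ȳ_str) = Σ Wₕ²(1−fₕ)sₕ²/nₕ with Wₕ = Nₕ/42674:
  D: (12764/42674)²·(1−2049/12764)·163200/2049 = 5.9817803
  C: (16998/42674)²·(1−791/16998)·135900/791 = 25.990625
  E: (12912/42674)²·(1−2795/12912)·18800/2795 = 0.48249698
  → Var(ȳ_str) = 32.454902.
Var(ȳ_srs) = (1 − 5635/42674)·169300/5635 = 26.077079.
deff = 32.454902 / 26.077079 = 1.2446.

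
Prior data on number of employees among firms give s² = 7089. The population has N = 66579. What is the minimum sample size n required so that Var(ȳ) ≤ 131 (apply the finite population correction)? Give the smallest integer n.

Without fpc, n₀ = s²/D = 7089/131 = 54.1145.
With fpc, (1 − n/N)·s²/n ≤ D requires n ≥ n₀/(1 + n₀/N) = 54.1145/(1 + 54.1145/66579) = 54.0706.
Rounding up, n = 55.

55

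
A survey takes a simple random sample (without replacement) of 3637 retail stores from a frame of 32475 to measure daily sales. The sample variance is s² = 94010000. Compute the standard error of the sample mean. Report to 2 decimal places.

Under SRS without replacement, Var(ȳ) = (1 − f)·s²/n with f = n/N = 3637/32475 = 0.11199384.
Var(ȳ) = (1 − 0.11199384)·94010000/3637 = 0.88800616·25848.227 = 22953.384.
SE(ȳ) = √(22953.384) = 151.50.

151.50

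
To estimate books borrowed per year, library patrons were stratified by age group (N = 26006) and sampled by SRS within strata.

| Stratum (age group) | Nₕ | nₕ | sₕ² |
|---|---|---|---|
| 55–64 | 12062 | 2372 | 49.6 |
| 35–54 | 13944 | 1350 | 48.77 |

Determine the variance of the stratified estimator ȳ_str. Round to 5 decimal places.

0.01299

Var(ȳ_str) = Σₕ Wₕ²(1 − fₕ)sₕ²/nₕ with Wₕ = Nₕ/N, N = 26006.
55–64: Wₕ = 0.46381604; term = 0.46381604²·(1 − 0.19665064)·49.6/2372 = 0.0036137905.
35–54: Wₕ = 0.53618396; term = 0.53618396²·(1 − 0.09681583)·48.77/1350 = 0.009380434.
Sum = 0.012994225.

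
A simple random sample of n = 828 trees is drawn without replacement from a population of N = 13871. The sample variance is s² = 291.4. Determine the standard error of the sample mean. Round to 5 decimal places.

Under SRS without replacement, Var(ȳ) = (1 − f)·s²/n with f = n/N = 828/13871 = 0.05969288.
Var(ȳ) = (1 − 0.05969288)·291.4/828 = 0.94030712·0.35193237 = 0.33092451.
SE(ȳ) = √(0.33092451) = 0.57526.

0.57526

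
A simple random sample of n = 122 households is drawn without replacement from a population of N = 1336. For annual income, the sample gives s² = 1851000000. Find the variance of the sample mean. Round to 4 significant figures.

Under SRS without replacement, Var(ȳ) = (1 − f)·s²/n with f = n/N = 122/1336 = 0.09131737.
Var(ȳ) = (1 − 0.09131737)·1851000000/122 = 0.90868263·1.5172131 × 10^7 = 1.3786652 × 10^7.

1.379 × 10^7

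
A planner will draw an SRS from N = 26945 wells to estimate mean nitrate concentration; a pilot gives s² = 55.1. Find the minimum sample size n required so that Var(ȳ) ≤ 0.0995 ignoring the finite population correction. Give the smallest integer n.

554

Without fpc, n₀ = s²/D = 55.1/0.0995 = 553.7688.
Rounding up, n = 554.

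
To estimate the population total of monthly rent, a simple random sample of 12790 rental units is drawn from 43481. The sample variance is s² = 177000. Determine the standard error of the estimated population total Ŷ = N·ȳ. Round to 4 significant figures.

135900

Var(Ŷ) = N²·Var(ȳ) = N²·(1 − n/N)·s²/n.
f = 12790/43481 = 0.29415147; Var(ȳ) = 0.70584853·177000/12790 = 9.7681931.
Var(Ŷ) = 43481² · 9.7681931 = 1.846772 × 10^10.
SE(Ŷ) = √(1.846772 × 10^10) = 135900.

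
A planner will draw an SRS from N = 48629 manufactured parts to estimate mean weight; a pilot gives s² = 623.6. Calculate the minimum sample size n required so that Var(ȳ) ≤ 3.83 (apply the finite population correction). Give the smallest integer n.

Without fpc, n₀ = s²/D = 623.6/3.83 = 162.8198.
With fpc, (1 − n/N)·s²/n ≤ D requires n ≥ n₀/(1 + n₀/N) = 162.8198/(1 + 162.8198/48629) = 162.2765.
Rounding up, n = 163.

163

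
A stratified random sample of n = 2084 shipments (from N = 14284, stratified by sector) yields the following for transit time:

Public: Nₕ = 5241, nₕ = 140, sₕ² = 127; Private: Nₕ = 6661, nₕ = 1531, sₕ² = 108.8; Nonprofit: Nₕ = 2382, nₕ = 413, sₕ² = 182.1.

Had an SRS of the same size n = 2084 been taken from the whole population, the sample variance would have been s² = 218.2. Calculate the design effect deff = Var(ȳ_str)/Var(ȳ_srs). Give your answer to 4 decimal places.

Var(ȳ_str) = Σ Wₕ²(1−fₕ)sₕ²/nₕ with Wₕ = Nₕ/14284:
  Public: (5241/14284)²·(1−140/5241)·127/140 = 0.11886267
  Private: (6661/14284)²·(1−1531/6661)·108.8/1531 = 0.01190175
  Nonprofit: (2382/14284)²·(1−413/2382)·182.1/413 = 0.010135558
  → Var(ȳ_str) = 0.14089998.
Var(ȳ_srs) = (1 − 2084/14284)·218.2/2084 = 0.089426662.
deff = 0.14089998 / 0.089426662 = 1.5756.

1.5756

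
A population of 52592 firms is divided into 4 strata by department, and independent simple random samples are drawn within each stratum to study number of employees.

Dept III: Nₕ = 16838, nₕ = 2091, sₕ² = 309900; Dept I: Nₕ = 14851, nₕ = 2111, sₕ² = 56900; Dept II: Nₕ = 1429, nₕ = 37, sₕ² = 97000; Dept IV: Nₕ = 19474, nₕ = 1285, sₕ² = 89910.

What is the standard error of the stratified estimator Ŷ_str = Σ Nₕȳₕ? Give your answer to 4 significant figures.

Var(Ŷ_str) = Σₕ Nₕ²(1 − fₕ)sₕ²/nₕ.
Dept III: 16838²·(1 − 2091/16838)·309900/2091 = 3.6801179 × 10^10.
Dept I: 14851²·(1 − 2111/14851)·56900/2111 = 5.0997532 × 10^9.
Dept II: 1429²·(1 − 37/1429)·97000/37 = 5.2148458 × 10^9.
Dept IV: 19474²·(1 − 1285/19474)·89910/1285 = 2.4783855 × 10^10.
Sum = 7.1899633 × 10^10.
SE = √(7.1899633 × 10^10) = 268100.

268100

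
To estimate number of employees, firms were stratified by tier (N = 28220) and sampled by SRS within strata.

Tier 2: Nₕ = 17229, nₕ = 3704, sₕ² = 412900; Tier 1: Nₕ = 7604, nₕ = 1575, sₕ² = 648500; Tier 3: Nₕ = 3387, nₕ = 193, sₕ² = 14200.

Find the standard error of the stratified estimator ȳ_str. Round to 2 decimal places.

7.57

Var(ȳ_str) = Σₕ Wₕ²(1 − fₕ)sₕ²/nₕ with Wₕ = Nₕ/N, N = 28220.
Tier 2: Wₕ = 0.61052445; term = 0.61052445²·(1 − 0.21498636)·412900/3704 = 32.617993.
Tier 1: Wₕ = 0.26945429; term = 0.26945429²·(1 − 0.20712783)·648500/1575 = 23.702972.
Tier 3: Wₕ = 0.12002126; term = 0.12002126²·(1 − 0.05698258)·14200/193 = 0.99946393.
Sum = 57.320429.
SE = √(57.320429) = 7.57.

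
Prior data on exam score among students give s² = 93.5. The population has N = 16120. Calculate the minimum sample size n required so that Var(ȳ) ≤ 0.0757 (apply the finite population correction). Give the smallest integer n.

Without fpc, n₀ = s²/D = 93.5/0.0757 = 1235.1387.
With fpc, (1 − n/N)·s²/n ≤ D requires n ≥ n₀/(1 + n₀/N) = 1235.1387/(1 + 1235.1387/16120) = 1147.2358.
Rounding up, n = 1148.

1148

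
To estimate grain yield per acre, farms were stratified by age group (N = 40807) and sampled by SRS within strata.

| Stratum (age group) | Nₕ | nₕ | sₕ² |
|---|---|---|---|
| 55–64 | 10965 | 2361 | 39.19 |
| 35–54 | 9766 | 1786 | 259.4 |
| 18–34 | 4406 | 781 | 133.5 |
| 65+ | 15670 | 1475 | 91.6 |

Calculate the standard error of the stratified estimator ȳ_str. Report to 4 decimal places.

0.1329

Var(ȳ_str) = Σₕ Wₕ²(1 − fₕ)sₕ²/nₕ with Wₕ = Nₕ/N, N = 40807.
55–64: Wₕ = 0.26870390; term = 0.26870390²·(1 − 0.21532148)·39.19/2361 = 9.4041377 × 10^-4.
35–54: Wₕ = 0.23932169; term = 0.23932169²·(1 − 0.18287938)·259.4/1786 = 0.0067973369.
18–34: Wₕ = 0.10797167; term = 0.10797167²·(1 − 0.17725828)·133.5/781 = 0.0016395075.
65+: Wₕ = 0.38400274; term = 0.38400274²·(1 − 0.09412891)·91.6/1475 = 0.0082954225.
Sum = 0.017672681.
SE = √(0.017672681) = 0.1329.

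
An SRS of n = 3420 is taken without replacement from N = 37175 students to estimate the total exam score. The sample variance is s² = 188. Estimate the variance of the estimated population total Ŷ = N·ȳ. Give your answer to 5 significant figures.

Var(Ŷ) = N²·Var(ȳ) = N²·(1 − n/N)·s²/n.
f = 3420/37175 = 0.09199731; Var(ȳ) = 0.90800269·188/3420 = 0.049913598.
Var(Ŷ) = 37175² · 0.049913598 = 6.8979625 × 10^7.

6.8980 × 10^7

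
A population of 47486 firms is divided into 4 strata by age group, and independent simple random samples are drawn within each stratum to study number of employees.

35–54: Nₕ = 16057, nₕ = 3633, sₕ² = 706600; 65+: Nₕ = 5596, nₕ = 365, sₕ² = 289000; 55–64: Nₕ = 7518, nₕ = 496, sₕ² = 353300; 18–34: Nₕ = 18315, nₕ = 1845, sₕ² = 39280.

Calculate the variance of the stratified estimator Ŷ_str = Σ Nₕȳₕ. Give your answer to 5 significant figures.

Var(Ŷ_str) = Σₕ Nₕ²(1 − fₕ)sₕ²/nₕ.
35–54: 16057²·(1 − 3633/16057)·706600/3633 = 3.8800211 × 10^10.
65+: 5596²·(1 − 365/5596)·289000/365 = 2.3177543 × 10^10.
55–64: 7518²·(1 − 496/7518)·353300/496 = 3.7603226 × 10^10.
18–34: 18315²·(1 − 1845/18315)·39280/1845 = 6.4220788 × 10^9.
Sum = 1.0600306 × 10^11.

1.0600 × 10^11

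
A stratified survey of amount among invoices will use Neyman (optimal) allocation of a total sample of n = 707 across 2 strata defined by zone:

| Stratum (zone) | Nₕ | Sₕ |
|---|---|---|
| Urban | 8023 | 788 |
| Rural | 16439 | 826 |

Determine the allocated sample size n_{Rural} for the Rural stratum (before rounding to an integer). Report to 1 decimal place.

Neyman allocation: nₕ = n·NₕSₕ / Σⱼ NⱼSⱼ.
Σ NⱼSⱼ = 8023·788 + 16439·826 = 1.9900738 × 10^7.
n_{Rural} = 707·16439·826 / (1.9900738 × 10^7) = 482.4.

482.4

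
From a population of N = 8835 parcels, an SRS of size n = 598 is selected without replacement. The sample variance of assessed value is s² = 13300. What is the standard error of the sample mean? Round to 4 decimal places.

4.5536

Under SRS without replacement, Var(ȳ) = (1 − f)·s²/n with f = n/N = 598/8835 = 0.06768534.
Var(ȳ) = (1 − 0.06768534)·13300/598 = 0.93231466·22.240803 = 20.735426.
SE(ȳ) = √(20.735426) = 4.5536.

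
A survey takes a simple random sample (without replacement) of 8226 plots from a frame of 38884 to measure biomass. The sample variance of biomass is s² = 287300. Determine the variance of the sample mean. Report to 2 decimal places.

Under SRS without replacement, Var(ȳ) = (1 − f)·s²/n with f = n/N = 8226/38884 = 0.21155231.
Var(ȳ) = (1 − 0.21155231)·287300/8226 = 0.78844769·34.925845 = 27.537202.

27.54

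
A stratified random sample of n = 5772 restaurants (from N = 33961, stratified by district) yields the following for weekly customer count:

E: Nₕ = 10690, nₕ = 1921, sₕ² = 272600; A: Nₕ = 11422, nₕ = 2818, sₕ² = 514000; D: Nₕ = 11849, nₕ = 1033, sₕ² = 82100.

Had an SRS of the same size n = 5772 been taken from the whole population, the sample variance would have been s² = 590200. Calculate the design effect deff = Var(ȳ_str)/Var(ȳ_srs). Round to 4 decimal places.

0.4231

Var(ȳ_str) = Σ Wₕ²(1−fₕ)sₕ²/nₕ with Wₕ = Nₕ/33961:
  E: (10690/33961)²·(1−1921/10690)·272600/1921 = 11.533612
  A: (11422/33961)²·(1−2818/11422)·514000/2818 = 15.541887
  D: (11849/33961)²·(1−1033/11849)·82100/1033 = 8.8314146
  → Var(ȳ_str) = 35.906914.
Var(ȳ_srs) = (1 − 5772/33961)·590200/5772 = 84.873494.
deff = 35.906914 / 84.873494 = 0.4231.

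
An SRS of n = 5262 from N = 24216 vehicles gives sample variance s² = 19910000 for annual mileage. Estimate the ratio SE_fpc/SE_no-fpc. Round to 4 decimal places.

0.8847

f = n/N = 5262/24216 = 0.21729435.
SE_no-fpc = √(s²/n) = 61.512051; SE_fpc = √((1−f)s²/n) = 54.420113.
Ratio = √(1−f) = 0.88470653.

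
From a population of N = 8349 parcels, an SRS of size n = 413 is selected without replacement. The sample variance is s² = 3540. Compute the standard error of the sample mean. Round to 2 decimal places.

2.85

Under SRS without replacement, Var(ȳ) = (1 − f)·s²/n with f = n/N = 413/8349 = 0.04946700.
Var(ȳ) = (1 − 0.04946700)·3540/413 = 0.95053300·8.5714286 = 8.1474257.
SE(ȳ) = √(8.1474257) = 2.85.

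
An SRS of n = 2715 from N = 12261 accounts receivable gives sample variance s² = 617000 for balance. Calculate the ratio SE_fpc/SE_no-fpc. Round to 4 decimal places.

0.8824

f = n/N = 2715/12261 = 0.22143381.
SE_no-fpc = √(s²/n) = 15.075012; SE_fpc = √((1−f)s²/n) = 13.301647.
Ratio = √(1−f) = 0.88236398.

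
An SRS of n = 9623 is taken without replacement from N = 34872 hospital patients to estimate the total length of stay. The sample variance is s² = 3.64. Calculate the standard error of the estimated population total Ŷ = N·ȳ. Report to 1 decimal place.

577.1

Var(Ŷ) = N²·Var(ȳ) = N²·(1 − n/N)·s²/n.
f = 9623/34872 = 0.27595205; Var(ȳ) = 0.72404795·3.64/9623 = 2.7387868 × 10^-4.
Var(Ŷ) = 34872² · (2.7387868 × 10^-4) = 333051.92.
SE(Ŷ) = √(333051.92) = 577.1.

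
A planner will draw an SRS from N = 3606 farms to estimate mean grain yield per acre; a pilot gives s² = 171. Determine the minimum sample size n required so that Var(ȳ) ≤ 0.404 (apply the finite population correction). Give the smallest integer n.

Without fpc, n₀ = s²/D = 171/0.404 = 423.2673.
With fpc, (1 − n/N)·s²/n ≤ D requires n ≥ n₀/(1 + n₀/N) = 423.2673/(1 + 423.2673/3606) = 378.8038.
Rounding up, n = 379.

379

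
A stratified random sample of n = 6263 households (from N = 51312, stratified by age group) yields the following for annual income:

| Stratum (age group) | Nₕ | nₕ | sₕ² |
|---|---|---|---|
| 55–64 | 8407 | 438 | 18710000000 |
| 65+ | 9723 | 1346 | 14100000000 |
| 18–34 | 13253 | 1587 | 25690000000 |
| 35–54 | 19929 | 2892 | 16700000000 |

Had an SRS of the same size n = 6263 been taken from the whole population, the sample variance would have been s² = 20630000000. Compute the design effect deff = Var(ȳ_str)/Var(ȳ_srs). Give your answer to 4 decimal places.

Var(ȳ_str) = Σ Wₕ²(1−fₕ)sₕ²/nₕ with Wₕ = Nₕ/51312:
  55–64: (8407/51312)²·(1−438/8407)·18710000000/438 = 1.0869427 × 10^6
  65+: (9723/51312)²·(1−1346/9723)·14100000000/1346 = 324059.66
  18–34: (13253/51312)²·(1−1587/13253)·25690000000/1587 = 950572.97
  35–54: (19929/51312)²·(1−2892/19929)·16700000000/2892 = 744661.55
  → Var(ȳ_str) = 3.1062369 × 10^6.
Var(ȳ_srs) = (1 − 6263/51312)·20630000000/6263 = 2.8918984 × 10^6.
deff = (3.1062369 × 10^6) / (2.8918984 × 10^6) = 1.0741.

1.0741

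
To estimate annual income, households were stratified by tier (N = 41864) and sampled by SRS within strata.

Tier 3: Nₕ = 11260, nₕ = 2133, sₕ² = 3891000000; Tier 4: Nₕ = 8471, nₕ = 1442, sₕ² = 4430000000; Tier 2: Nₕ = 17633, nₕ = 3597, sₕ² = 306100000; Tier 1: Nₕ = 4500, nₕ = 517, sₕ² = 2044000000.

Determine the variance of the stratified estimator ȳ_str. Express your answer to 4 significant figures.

Var(ȳ_str) = Σₕ Wₕ²(1 − fₕ)sₕ²/nₕ with Wₕ = Nₕ/N, N = 41864.
Tier 3: Wₕ = 0.26896618; term = 0.26896618²·(1 − 0.18943162)·3891000000/2133 = 106968.37.
Tier 4: Wₕ = 0.20234569; term = 0.20234569²·(1 − 0.17022784)·4430000000/1442 = 104372.3.
Tier 2: Wₕ = 0.42119721; term = 0.42119721²·(1 − 0.20399251)·306100000/3597 = 12017.414.
Tier 1: Wₕ = 0.10749092; term = 0.10749092²·(1 − 0.11488889)·2044000000/517 = 40432.605.
Sum = 263790.69.

263800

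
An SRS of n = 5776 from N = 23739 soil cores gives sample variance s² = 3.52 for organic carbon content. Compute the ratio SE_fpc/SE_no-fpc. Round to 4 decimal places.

0.8699

f = n/N = 5776/23739 = 0.24331269.
SE_no-fpc = √(s²/n) = 0.024686399; SE_fpc = √((1−f)s²/n) = 0.021474149.
Ratio = √(1−f) = 0.86987775.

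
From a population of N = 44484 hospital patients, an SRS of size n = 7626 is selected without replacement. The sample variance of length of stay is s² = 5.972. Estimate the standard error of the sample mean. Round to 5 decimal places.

0.02547

Under SRS without replacement, Var(ȳ) = (1 − f)·s²/n with f = n/N = 7626/44484 = 0.17143243.
Var(ȳ) = (1 − 0.17143243)·5.972/7626 = 0.82856757·7.8311041 × 10^-4 = 6.4885989 × 10^-4.
SE(ȳ) = √(6.4885989 × 10^-4) = 0.02547.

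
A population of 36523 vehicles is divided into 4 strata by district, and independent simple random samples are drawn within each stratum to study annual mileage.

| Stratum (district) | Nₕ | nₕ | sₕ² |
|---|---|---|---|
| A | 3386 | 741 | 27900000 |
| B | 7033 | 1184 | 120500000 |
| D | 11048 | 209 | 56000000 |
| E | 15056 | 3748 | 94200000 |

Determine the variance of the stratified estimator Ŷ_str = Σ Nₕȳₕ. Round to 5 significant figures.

4.0889 × 10^13

Var(Ŷ_str) = Σₕ Nₕ²(1 − fₕ)sₕ²/nₕ.
A: 3386²·(1 − 741/3386)·27900000/741 = 3.3720859 × 10^11.
B: 7033²·(1 − 1184/7033)·120500000/1184 = 4.1865625 × 10^12.
D: 11048²·(1 − 209/11048)·56000000/209 = 3.2085929 × 10^13.
E: 15056²·(1 − 3748/15056)·94200000/3748 = 4.2790437 × 10^12.
Sum = 4.0888744 × 10^13.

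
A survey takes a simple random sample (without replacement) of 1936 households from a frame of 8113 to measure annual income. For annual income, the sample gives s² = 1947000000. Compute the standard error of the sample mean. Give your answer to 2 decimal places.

875.04

Under SRS without replacement, Var(ȳ) = (1 − f)·s²/n with f = n/N = 1936/8113 = 0.23862936.
Var(ȳ) = (1 − 0.23862936)·1947000000/1936 = 0.76137064·1.0056818 × 10^6 = 765696.61.
SE(ȳ) = √(765696.61) = 875.04.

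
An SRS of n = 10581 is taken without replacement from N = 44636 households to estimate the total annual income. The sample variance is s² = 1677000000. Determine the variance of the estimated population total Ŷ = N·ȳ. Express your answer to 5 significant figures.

2.4092 × 10^14

Var(Ŷ) = N²·Var(ȳ) = N²·(1 − n/N)·s²/n.
f = 10581/44636 = 0.23705081; Var(ȳ) = 0.76294919·1677000000/10581 = 120921.07.
Var(Ŷ) = 44636² · 120921.07 = 2.4091981 × 10^14.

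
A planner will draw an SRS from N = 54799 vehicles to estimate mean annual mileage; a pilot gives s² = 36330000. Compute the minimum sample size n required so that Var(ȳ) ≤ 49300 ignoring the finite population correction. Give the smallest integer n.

Without fpc, n₀ = s²/D = 36330000/49300 = 736.9168.
Rounding up, n = 737.

737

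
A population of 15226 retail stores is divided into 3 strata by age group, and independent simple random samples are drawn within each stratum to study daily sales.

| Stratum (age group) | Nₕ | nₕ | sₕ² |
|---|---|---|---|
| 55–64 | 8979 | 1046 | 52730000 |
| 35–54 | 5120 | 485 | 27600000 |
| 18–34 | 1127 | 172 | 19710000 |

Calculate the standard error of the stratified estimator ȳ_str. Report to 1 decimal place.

147.8

Var(ȳ_str) = Σₕ Wₕ²(1 − fₕ)sₕ²/nₕ with Wₕ = Nₕ/N, N = 15226.
55–64: Wₕ = 0.58971496; term = 0.58971496²·(1 − 0.11649404)·52730000/1046 = 15488.875.
35–54: Wₕ = 0.33626691; term = 0.33626691²·(1 − 0.09472656)·27600000/485 = 5825.261.
18–34: Wₕ = 0.07401813; term = 0.07401813²·(1 − 0.15261757)·19710000/172 = 532.00267.
Sum = 21846.139.
SE = √(21846.139) = 147.8.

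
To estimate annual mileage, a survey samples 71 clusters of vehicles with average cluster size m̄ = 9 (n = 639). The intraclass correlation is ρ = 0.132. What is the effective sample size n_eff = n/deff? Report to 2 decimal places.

deff = 1 + (9 − 1)·0.132 = 1 + 1.056 = 2.056.
n_eff = 639 / 2.056 = 310.80.

310.80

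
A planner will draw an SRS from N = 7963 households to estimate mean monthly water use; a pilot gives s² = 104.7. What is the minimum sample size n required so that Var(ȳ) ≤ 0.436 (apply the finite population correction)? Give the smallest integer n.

Without fpc, n₀ = s²/D = 104.7/0.436 = 240.1376.
With fpc, (1 − n/N)·s²/n ≤ D requires n ≥ n₀/(1 + n₀/N) = 240.1376/(1 + 240.1376/7963) = 233.1078.
Rounding up, n = 234.

234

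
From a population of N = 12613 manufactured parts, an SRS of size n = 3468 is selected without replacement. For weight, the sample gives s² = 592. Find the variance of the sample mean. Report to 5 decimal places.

0.12377

Under SRS without replacement, Var(ȳ) = (1 − f)·s²/n with f = n/N = 3468/12613 = 0.27495441.
Var(ȳ) = (1 − 0.27495441)·592/3468 = 0.72504559·0.17070358 = 0.12376787.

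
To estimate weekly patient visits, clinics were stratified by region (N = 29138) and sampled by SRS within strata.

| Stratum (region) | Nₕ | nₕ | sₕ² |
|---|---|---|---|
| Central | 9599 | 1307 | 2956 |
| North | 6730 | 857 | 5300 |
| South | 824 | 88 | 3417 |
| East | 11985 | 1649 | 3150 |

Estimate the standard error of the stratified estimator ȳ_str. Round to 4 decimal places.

Var(ȳ_str) = Σₕ Wₕ²(1 − fₕ)sₕ²/nₕ with Wₕ = Nₕ/N, N = 29138.
Central: Wₕ = 0.32943236; term = 0.32943236²·(1 − 0.13616002)·2956/1307 = 0.2120287.
North: Wₕ = 0.23096987; term = 0.23096987²·(1 − 0.12734027)·5300/857 = 0.28790595.
South: Wₕ = 0.02827922; term = 0.02827922²·(1 − 0.10679612)·3417/88 = 0.027736257.
East: Wₕ = 0.41131855; term = 0.41131855²·(1 − 0.13758865)·3150/1649 = 0.2787154.
Sum = 0.80638631.
SE = √(0.80638631) = 0.8980.

0.8980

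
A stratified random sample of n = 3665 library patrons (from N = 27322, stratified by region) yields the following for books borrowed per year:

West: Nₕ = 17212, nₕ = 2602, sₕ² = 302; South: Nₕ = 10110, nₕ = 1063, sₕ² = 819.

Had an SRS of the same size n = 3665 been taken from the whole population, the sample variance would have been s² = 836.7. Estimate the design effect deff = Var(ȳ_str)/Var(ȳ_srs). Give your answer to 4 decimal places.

0.6754

Var(ȳ_str) = Σ Wₕ²(1−fₕ)sₕ²/nₕ with Wₕ = Nₕ/27322:
  West: (17212/27322)²·(1−2602/17212)·302/2602 = 0.039098152
  South: (10110/27322)²·(1−1063/10110)·819/1063 = 0.094402046
  → Var(ȳ_str) = 0.1335002.
Var(ȳ_srs) = (1 − 3665/27322)·836.7/3665 = 0.19767101.
deff = 0.1335002 / 0.19767101 = 0.6754.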